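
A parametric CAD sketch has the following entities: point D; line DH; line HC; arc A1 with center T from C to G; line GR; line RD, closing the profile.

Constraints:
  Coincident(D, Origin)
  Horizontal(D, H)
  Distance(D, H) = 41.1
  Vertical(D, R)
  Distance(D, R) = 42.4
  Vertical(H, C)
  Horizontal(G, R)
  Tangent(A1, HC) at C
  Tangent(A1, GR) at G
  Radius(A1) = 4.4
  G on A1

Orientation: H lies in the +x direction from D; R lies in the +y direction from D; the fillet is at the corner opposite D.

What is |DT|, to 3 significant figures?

52.8

D is at the origin; D and H share the same y with |DH| = 41.1 and H on the +x side, so H = (41.1, 0.00). D and R share the same x with |DR| = 42.4 and R on the +y side, so R = (0.00, 42.4). The virtual corner opposite D is at (41.1, 42.4). The tangent condition forces TC to be normal to HC and A1 meets GR tangentially, so TG is at right angles to GR, with radius 4.4, so the center T sits 4.4 in from both sides at T = (36.7, 38.0). Then |DT| = |T − D| = 52.8.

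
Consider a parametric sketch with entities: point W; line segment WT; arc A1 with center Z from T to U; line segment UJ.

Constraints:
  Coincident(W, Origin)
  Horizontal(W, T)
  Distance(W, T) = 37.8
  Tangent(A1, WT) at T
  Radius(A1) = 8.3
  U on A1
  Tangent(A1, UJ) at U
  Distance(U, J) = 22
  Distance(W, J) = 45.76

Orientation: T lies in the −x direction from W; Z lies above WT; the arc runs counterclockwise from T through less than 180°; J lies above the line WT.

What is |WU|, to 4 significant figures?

31.16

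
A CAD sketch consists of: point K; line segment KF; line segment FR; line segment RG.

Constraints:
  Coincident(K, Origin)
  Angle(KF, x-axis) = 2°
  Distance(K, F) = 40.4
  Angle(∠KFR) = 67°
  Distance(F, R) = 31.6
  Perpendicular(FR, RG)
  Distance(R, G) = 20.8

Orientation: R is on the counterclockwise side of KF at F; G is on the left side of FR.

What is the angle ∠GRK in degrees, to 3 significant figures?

23.0°

K is at the origin; KF runs at 2.0° with length 40.4, so F = 40.4·(cos 2.0°, sin 2.0°) = (40.4, 1.41). ∠KFR = 67.0°, so FR runs at 2.0° + (180° − 67.0°) = 115° from the x-axis; with |FR| = 31.6, R = F + 31.6·(cos 115°, sin 115°) = (27.0, 30.0). FR is perpendicular to RG; with |RG| = 20.8 on the left of FR, G = R + 20.8·(-0.906, -0.423) = (8.17, 21.3). Then cos ∠GRK = RG·RK / (|RG||RK|), giving 23.0°.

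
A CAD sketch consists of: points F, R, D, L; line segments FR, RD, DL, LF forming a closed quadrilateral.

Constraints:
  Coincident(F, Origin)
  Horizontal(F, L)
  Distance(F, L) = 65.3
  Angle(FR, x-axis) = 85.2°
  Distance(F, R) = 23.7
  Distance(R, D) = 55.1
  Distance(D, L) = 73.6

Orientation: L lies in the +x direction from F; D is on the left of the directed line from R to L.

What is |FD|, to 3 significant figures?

76.1

Checks: |FL| = 65.30 ✓; |FR| = 23.70 ✓; |RD| = 55.10 ✓; |DL| = 73.60 ✓.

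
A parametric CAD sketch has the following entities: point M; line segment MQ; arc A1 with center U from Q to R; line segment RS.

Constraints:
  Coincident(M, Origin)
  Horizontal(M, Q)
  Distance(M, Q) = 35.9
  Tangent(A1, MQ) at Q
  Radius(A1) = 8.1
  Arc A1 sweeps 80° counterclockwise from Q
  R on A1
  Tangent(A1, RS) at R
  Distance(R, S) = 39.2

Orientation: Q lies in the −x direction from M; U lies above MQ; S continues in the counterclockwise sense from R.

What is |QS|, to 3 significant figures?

47.6

M is at the origin; M and Q share the same y with |MQ| = 35.9 and Q on the −x side, so Q = (-35.9, 0.00). The tangent condition forces UQ to be normal to MQ, so U = Q + (0, 8.1) = (-35.9, 8.10). On A1, Q sits at bearing -90° from U; an 80° counterclockwise sweep puts R at bearing -10°, so R = U + 8.1·(cos -10°, sin -10°) = (-27.9, 6.69). The tangent condition forces UR to be normal to RS, so RS runs along (−sin -10°, cos -10°); with |RS| = 39.2, S = (-21.1, 45.3). Then |QS| = |S − Q| = 47.6.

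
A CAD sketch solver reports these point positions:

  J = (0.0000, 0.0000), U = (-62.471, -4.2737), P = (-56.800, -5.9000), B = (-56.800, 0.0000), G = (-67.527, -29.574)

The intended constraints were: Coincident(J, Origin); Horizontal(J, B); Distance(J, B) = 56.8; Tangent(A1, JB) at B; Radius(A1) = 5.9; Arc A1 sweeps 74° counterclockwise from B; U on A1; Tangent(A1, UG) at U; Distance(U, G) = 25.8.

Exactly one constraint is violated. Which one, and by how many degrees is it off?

Tangent(A1, UG) at U — off by 4.70°.

J = (0.00, 0.00) ✓; J.y = 0.00, B.y = 0.00 ✓; |JB| = 56.80 ✓; ∠(PB, BJ) = 90.00° ✓; |PB| = 5.900 ✓; bearing(P→U) − bearing(P→B) = 74.00° ✓; |PU| = 5.900 ✓; ∠(PU, UG) = 85.30° ✗; |UG| = 25.80 ✓.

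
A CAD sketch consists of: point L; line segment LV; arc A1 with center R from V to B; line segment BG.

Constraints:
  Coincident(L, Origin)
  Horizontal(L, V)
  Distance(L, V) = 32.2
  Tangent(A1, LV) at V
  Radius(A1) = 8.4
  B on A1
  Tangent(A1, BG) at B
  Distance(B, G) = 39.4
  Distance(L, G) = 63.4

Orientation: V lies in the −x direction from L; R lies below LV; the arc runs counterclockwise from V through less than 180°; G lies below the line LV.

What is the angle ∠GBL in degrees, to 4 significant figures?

103.4°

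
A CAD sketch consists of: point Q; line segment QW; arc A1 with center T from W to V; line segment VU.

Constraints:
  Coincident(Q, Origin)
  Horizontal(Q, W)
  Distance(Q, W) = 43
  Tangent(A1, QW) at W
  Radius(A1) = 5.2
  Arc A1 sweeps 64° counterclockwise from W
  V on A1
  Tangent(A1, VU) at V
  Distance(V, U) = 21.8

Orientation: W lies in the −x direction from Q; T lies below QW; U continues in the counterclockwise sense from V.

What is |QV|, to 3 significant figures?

47.8

Q is at the origin; Q and W share the same y with |QW| = 43.0 and W on the −x side, so W = (-43.0, 0.00). The tangent condition forces TW to be normal to QW, so T = W + (0, -5.2) = (-43.0, -5.20). On A1, W sits at bearing 90° from T; a 64° counterclockwise sweep puts V at bearing 154°, so V = T + 5.2·(cos 154°, sin 154°) = (-47.7, -2.92). Then |QV| = |V − Q| = 47.8.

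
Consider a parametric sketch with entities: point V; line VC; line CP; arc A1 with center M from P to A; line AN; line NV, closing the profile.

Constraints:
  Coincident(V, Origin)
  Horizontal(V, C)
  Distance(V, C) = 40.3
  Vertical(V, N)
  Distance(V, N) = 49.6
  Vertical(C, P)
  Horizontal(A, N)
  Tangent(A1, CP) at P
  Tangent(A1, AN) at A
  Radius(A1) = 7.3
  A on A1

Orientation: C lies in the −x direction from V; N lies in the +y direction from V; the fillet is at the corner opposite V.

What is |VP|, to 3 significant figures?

58.4

The virtual corner opposite V is at (-40.3, 49.6). The tangent condition forces MP to be normal to CP and since A1 is tangent to AN there, MA ⟂ AN, with radius 7.3, so the center M sits 7.3 in from both sides at M = (-33.0, 42.3). That places the tangent points at P = (-40.3, 42.3) on CP and A = (-33.0, 49.6) on AN. Then |VP| = |P − V| = 58.4.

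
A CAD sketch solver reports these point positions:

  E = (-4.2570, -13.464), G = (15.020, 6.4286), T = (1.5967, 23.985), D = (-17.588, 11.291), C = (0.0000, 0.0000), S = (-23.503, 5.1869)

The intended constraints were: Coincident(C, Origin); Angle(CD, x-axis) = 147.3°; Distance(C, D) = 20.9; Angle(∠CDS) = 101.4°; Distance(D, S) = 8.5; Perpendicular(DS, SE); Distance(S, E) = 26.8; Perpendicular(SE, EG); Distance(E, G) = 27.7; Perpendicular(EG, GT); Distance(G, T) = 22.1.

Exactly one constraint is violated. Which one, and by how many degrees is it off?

Perpendicular(EG, GT) — off by 8.50°.

C = (0.00, 0.00) ✓; CD at 147.3° ✓; |CD| = 20.90 ✓; ∠CDS = 101.4° ✓; |DS| = 8.500 ✓; ∠(DS, SE) = 90.00° ✓; |SE| = 26.80 ✓; ∠(SE, EG) = 90.00° ✓; |EG| = 27.70 ✓; ∠(EG, GT) = 81.50° ✗; |GT| = 22.10 ✓.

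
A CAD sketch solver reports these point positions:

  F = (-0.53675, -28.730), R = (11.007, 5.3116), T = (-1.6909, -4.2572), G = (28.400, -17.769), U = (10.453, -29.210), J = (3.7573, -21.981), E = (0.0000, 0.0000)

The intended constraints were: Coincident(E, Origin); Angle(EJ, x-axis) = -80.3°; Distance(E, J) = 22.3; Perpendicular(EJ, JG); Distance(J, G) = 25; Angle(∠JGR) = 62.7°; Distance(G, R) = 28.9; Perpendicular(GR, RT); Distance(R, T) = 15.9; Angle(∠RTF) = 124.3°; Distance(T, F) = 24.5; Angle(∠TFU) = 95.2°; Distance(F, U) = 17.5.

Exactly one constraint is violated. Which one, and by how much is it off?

Distance(F, U) = 17.5 — off by 6.50.

E = (0.00, 0.00) ✓; EJ at -80.30° ✓; |EJ| = 22.30 ✓; ∠(EJ, JG) = 90.00° ✓; |JG| = 25.00 ✓; ∠JGR = 62.70° ✓; |GR| = 28.90 ✓; ∠(GR, RT) = 90.00° ✓; |RT| = 15.90 ✓; ∠RTF = 124.3° ✓; |TF| = 24.50 ✓; ∠TFU = 95.20° ✓; |FU| = 11.00 ✗.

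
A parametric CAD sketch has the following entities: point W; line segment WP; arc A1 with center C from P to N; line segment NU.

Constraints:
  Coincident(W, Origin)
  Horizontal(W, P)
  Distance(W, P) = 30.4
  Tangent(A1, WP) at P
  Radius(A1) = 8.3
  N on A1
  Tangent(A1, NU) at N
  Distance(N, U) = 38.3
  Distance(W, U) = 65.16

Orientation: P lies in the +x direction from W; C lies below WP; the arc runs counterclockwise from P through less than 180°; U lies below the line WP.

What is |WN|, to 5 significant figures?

27.775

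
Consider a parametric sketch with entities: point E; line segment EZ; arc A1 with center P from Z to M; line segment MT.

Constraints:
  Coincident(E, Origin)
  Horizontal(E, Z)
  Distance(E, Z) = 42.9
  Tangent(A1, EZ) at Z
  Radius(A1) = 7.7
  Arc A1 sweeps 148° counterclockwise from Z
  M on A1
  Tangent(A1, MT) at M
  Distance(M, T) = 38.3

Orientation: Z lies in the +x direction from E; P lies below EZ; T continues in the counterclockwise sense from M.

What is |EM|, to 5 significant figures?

41.346

Tangency of A1 to EZ means the radius PZ is perpendicular to EZ, so P = Z + (0, -7.7) = (42.900, -7.7000). On A1, Z sits at bearing 90° from P; a 148° counterclockwise sweep puts M at bearing 238°, so M = P + 7.7·(cos 238°, sin 238°) = (38.820, -14.230). Then |EM| = |M − E| = 41.346.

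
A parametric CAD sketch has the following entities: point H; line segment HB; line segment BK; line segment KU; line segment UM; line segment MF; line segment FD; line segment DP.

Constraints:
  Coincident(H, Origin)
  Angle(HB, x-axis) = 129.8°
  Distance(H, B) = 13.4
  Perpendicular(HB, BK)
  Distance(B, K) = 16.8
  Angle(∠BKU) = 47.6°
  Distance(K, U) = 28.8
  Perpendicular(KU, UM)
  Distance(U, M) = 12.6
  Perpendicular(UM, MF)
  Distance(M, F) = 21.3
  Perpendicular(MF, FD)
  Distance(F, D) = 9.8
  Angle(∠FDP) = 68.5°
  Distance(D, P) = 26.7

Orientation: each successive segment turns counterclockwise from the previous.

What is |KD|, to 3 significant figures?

8.01

H is at the origin; HB runs at 129.8° with length 13.4, so B = (-8.58, 10.3). HB ⟂ BK, so BK runs at -140°; with |BK| = 16.8, K = (-21.5, -0.459). ∠BKU = 47.6° gives KU at -7.80° from the x-axis; with |KU| = 28.8, U = (7.05, -4.37). KU is perpendicular to UM, so UM runs at 82.2°; with |UM| = 12.6, M = (8.76, 8.12). UM ⟂ MF, so MF runs at 172°; with |MF| = 21.3, F = (-12.3, 11.0). MF is perpendicular to FD, so FD runs at -97.8°; with |FD| = 9.8, D = (-13.7, 1.30). Then |KD| = |D − K| = 8.01.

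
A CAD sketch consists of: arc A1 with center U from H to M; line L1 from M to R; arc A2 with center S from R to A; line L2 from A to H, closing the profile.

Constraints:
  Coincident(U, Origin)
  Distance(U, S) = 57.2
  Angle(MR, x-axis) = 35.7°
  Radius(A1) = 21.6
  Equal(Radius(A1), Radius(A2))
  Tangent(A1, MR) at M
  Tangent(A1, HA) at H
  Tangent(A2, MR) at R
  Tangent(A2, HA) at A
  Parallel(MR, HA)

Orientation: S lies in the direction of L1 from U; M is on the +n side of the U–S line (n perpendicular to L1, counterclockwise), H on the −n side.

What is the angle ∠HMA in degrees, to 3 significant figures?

52.9°

Tangency of A1 to both parallel lines with radius 21.6 puts M and H at U ± 21.6·n: M = (-12.6, 17.5), H = (12.6, -17.5). Equal radii place R and A the same way about S: R = S + 21.6·n = (33.8, 50.9), A = S − 21.6·n = (59.1, 15.8). Then cos ∠HMA = MH·MA / (|MH||MA|), giving 52.9°.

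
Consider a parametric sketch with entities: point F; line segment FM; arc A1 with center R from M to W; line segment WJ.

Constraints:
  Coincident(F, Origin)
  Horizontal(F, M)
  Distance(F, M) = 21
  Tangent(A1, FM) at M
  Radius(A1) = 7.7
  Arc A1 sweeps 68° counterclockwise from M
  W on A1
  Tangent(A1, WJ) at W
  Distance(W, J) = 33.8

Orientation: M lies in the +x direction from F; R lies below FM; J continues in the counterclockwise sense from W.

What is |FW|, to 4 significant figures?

14.67

F is at the origin; F and M share the same y with |FM| = 21.0 and M on the +x side, so M = (21.00, 0.000). A1 meets FM tangentially, so RM is at right angles to FM, so R = M + (0, -7.7) = (21.00, -7.700). On A1, M sits at bearing 90° from R; a 68° counterclockwise sweep puts W at bearing 158°, so W = R + 7.7·(cos 158°, sin 158°) = (13.86, -4.816). Then |FW| = |W − F| = 14.67.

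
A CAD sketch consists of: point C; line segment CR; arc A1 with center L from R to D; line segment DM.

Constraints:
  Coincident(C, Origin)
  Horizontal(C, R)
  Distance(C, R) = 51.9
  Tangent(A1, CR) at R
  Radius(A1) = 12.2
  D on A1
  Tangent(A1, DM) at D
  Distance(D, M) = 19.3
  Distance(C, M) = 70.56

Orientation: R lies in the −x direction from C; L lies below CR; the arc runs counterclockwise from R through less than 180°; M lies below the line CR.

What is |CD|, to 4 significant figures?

65.39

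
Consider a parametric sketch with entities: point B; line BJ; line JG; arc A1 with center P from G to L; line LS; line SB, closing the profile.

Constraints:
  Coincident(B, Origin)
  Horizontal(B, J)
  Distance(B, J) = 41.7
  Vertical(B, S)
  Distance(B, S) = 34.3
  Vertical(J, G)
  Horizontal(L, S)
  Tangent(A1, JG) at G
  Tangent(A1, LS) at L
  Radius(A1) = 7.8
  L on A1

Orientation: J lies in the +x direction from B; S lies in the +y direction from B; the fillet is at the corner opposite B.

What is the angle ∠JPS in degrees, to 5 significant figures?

119.36°

B is at the origin; BJ is horizontal with |BJ| = 41.7 and J on the +x side, so J = (41.700, 0.0000). BS is vertical with |BS| = 34.3 and S on the +y side, so S = (0.0000, 34.300). The virtual corner opposite B is at (41.700, 34.300). Tangency of A1 to JG means the radius PG is perpendicular to JG and the tangent condition forces PL to be normal to LS, with radius 7.8, so the center P sits 7.8 in from both sides at P = (33.900, 26.500). Then cos ∠JPS = PJ·PS / (|PJ||PS|), giving 119.36°.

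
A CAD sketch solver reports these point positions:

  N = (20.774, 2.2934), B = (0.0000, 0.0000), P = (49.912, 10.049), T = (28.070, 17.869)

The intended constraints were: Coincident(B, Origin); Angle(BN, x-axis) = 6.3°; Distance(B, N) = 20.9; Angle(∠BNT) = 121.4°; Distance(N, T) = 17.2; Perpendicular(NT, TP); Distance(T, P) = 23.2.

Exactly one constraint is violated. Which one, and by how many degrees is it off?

Perpendicular(NT, TP) — off by 5.40°.

B = (0.00, 0.00) ✓; BN at 6.300° ✓; |BN| = 20.90 ✓; ∠BNT = 121.4° ✓; |NT| = 17.20 ✓; ∠(NT, TP) = 84.60° ✗; |TP| = 23.20 ✓.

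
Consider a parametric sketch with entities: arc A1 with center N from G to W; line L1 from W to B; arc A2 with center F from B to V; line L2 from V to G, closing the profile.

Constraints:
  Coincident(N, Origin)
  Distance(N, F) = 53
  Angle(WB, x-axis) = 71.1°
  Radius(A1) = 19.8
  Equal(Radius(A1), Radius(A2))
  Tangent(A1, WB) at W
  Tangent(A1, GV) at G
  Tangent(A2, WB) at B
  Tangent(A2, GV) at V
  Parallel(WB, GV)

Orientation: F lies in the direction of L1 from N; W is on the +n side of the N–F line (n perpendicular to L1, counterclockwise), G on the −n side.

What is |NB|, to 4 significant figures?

56.58

The slot axis is L1's direction at 71.1°, so u = (cos 71.1°, sin 71.1°) = (0.3239, 0.9461) and n = (−sin 71.1°, cos 71.1°) = (-0.9461, 0.3239). N is at the origin and F lies 53.0 along u from N, so F = 53.0·u = (17.17, 50.14). Tangency of A1 to both parallel lines with radius 19.8 puts W and G at N ± 19.8·n: W = (-18.73, 6.414), G = (18.73, -6.414). Equal radii place B and V the same way about F: B = F + 19.8·n = (-1.565, 56.56), V = F − 19.8·n = (35.90, 43.73). Then |NB| = |B − N| = 56.58.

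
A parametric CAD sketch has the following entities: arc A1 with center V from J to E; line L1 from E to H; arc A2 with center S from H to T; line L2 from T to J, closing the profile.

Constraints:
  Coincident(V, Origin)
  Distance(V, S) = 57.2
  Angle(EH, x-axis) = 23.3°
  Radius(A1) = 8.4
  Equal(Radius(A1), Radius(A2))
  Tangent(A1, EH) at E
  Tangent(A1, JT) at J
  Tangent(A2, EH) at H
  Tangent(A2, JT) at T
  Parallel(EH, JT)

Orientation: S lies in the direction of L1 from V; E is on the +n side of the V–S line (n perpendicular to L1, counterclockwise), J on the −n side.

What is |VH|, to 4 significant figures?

57.81

Tangency of A1 to both parallel lines with radius 8.4 puts E and J at V ± 8.4·n: E = (-3.323, 7.715), J = (3.323, -7.715). Equal radii place H and T the same way about S: H = S + 8.4·n = (49.21, 30.34), T = S − 8.4·n = (55.86, 14.91). Then |VH| = |H − V| = 57.81.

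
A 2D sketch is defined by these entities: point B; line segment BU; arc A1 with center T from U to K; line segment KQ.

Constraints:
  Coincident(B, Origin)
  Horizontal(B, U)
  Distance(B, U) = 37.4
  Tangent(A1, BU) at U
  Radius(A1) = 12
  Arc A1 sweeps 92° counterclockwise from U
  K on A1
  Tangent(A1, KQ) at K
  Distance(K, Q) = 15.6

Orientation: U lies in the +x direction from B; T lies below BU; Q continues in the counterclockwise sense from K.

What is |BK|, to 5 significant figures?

28.280

B is at the origin; BU is horizontal with |BU| = 37.4 and U on the +x side, so U = (37.400, 0.0000). The tangent condition forces TU to be normal to BU, so T = U + (0, -12) = (37.400, -12.000). On A1, U sits at bearing 90° from T; a 92° counterclockwise sweep puts K at bearing 182°, so K = T + 12.0·(cos 182°, sin 182°) = (25.407, -12.419). Then |BK| = |K − B| = 28.280.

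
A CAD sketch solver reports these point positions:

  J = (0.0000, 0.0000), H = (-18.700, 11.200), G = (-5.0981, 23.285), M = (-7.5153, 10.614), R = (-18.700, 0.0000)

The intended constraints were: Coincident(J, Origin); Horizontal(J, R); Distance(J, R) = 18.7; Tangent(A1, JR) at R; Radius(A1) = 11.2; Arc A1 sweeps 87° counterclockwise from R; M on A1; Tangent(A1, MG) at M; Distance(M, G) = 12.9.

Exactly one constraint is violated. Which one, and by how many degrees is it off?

Tangent(A1, MG) at M — off by 7.80°.

J = (0.00, 0.00) ✓; J.y = 0.00, R.y = 0.00 ✓; |JR| = 18.70 ✓; ∠(HR, RJ) = 90.00° ✓; |HR| = 11.20 ✓; bearing(H→M) − bearing(H→R) = 87.00° ✓; |HM| = 11.20 ✓; ∠(HM, MG) = 97.80° ✗; |MG| = 12.90 ✓.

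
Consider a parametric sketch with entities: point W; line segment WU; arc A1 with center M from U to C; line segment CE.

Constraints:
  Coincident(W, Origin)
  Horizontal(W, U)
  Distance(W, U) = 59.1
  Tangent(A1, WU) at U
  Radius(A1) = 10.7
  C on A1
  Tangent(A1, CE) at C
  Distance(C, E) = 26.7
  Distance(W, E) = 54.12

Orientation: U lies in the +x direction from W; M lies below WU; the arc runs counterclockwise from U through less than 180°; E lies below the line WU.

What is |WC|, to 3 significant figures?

49.4

Checks: W = (0.00, 0.00) ✓; |MC| = 10.70 ✓; ∠(MC, CE) = 90.00° ✓; |CE| = 26.70 ✓; |WE| = 54.12 ✓.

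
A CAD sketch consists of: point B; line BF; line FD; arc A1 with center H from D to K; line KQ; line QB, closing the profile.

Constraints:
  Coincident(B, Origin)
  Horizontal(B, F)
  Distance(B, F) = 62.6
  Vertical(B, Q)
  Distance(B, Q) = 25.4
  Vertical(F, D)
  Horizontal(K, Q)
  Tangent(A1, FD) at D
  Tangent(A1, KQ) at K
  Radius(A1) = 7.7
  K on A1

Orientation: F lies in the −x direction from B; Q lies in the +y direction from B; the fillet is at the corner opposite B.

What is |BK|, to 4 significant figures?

60.49

The virtual corner opposite B is at (-62.60, 25.40). The tangent condition forces HD to be normal to FD and the tangent condition forces HK to be normal to KQ, with radius 7.7, so the center H sits 7.7 in from both sides at H = (-54.90, 17.70). That places the tangent points at D = (-62.60, 17.70) on FD and K = (-54.90, 25.40) on KQ. Then |BK| = |K − B| = 60.49.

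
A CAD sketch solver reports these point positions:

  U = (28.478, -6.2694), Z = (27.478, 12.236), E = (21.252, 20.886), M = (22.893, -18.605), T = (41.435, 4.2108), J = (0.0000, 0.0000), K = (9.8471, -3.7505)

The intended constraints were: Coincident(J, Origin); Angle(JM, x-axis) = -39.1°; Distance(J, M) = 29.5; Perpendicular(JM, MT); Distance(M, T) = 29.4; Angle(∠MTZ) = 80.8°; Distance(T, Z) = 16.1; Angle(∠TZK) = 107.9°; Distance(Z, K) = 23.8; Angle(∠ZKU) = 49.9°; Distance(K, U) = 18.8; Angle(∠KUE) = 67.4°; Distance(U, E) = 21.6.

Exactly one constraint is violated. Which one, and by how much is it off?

Distance(U, E) = 21.6 — off by 6.50.

J = (0.00, 0.00) ✓; JM at -39.10° ✓; |JM| = 29.50 ✓; ∠(JM, MT) = 90.00° ✓; |MT| = 29.40 ✓; ∠MTZ = 80.80° ✓; |TZ| = 16.10 ✓; ∠TZK = 107.9° ✓; |ZK| = 23.80 ✓; ∠ZKU = 49.90° ✓; |KU| = 18.80 ✓; ∠KUE = 67.40° ✓; |UE| = 28.10 ✗.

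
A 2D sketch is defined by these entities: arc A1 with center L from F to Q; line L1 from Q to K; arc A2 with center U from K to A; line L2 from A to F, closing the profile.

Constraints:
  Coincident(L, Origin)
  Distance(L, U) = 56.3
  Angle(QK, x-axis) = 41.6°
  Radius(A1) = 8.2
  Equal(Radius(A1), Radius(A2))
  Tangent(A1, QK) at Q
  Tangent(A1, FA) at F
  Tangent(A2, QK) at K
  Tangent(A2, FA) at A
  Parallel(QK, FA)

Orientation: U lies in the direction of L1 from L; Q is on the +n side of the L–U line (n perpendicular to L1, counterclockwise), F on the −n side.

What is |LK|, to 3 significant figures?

56.9

The slot axis is L1's direction at 41.6°, so u = (cos 41.6°, sin 41.6°) = (0.748, 0.664) and n = (−sin 41.6°, cos 41.6°) = (-0.664, 0.748). L is at the origin and U lies 56.3 along u from L, so U = 56.3·u = (42.1, 37.4). Tangency of A1 to both parallel lines with radius 8.2 puts Q and F at L ± 8.2·n: Q = (-5.44, 6.13), F = (5.44, -6.13). Equal radii place K and A the same way about U: K = U + 8.2·n = (36.7, 43.5), A = U − 8.2·n = (47.5, 31.2). Then |LK| = |K − L| = 56.9.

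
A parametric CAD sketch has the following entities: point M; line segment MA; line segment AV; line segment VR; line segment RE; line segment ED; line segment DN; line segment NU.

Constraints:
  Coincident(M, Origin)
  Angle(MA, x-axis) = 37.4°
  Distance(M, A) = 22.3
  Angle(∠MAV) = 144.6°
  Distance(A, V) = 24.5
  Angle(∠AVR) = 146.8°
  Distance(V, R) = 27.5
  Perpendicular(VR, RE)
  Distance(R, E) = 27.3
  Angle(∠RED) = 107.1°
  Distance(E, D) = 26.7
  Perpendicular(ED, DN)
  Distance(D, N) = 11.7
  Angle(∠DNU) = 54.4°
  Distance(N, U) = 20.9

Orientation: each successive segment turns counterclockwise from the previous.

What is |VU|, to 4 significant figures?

35.69

M is at the origin; MA runs at 37.4° with length 22.3, so A = (17.72, 13.54). ∠MAV = 144.6° gives AV at 72.80° from the x-axis; with |AV| = 24.5, V = (24.96, 36.95). ∠AVR = 146.8° gives VR at 106.0° from the x-axis; with |VR| = 27.5, R = (17.38, 63.38). VR ⟂ RE, so RE runs at -164.0°; with |RE| = 27.3, E = (-8.862, 55.86). ∠RED = 107.1° gives ED at -91.10° from the x-axis; with |ED| = 26.7, D = (-9.375, 29.16). ED is perpendicular to DN, so DN runs at -1.100°; with |DN| = 11.7, N = (2.323, 28.94). ∠DNU = 54.4° gives NU at 124.5° from the x-axis; with |NU| = 20.9, U = (-9.515, 46.16). Then |VU| = |U − V| = 35.69.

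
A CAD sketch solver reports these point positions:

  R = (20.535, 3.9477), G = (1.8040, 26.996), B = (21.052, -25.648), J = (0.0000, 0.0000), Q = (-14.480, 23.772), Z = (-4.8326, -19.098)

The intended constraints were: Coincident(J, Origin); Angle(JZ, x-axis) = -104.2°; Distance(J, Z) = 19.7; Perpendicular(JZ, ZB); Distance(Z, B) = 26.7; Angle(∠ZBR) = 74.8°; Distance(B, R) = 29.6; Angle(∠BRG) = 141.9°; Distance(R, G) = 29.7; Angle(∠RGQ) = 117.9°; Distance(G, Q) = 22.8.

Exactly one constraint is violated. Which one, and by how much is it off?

Distance(G, Q) = 22.8 — off by 6.20.

J = (0.00, 0.00) ✓; JZ at -104.2° ✓; |JZ| = 19.70 ✓; ∠(JZ, ZB) = 90.00° ✓; |ZB| = 26.70 ✓; ∠ZBR = 74.80° ✓; |BR| = 29.60 ✓; ∠BRG = 141.9° ✓; |RG| = 29.70 ✓; ∠RGQ = 117.9° ✓; |GQ| = 16.60 ✗.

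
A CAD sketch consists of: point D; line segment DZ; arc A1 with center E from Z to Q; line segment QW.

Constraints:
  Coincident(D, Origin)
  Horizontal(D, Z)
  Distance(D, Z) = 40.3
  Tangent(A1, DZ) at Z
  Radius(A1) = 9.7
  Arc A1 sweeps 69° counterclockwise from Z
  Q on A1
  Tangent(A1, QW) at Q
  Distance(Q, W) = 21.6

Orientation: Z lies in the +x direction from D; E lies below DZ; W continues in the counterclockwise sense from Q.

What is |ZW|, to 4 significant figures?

31.28

D is at the origin; D and Z share the same y with |DZ| = 40.3 and Z on the +x side, so Z = (40.30, 0.000). Tangency of A1 to DZ means the radius EZ is perpendicular to DZ, so E = Z + (0, -9.7) = (40.30, -9.700). On A1, Z sits at bearing 90° from E; a 69° counterclockwise sweep puts Q at bearing 159°, so Q = E + 9.7·(cos 159°, sin 159°) = (31.24, -6.224). The tangent condition forces EQ to be normal to QW, so QW runs along (−sin 159°, cos 159°); with |QW| = 21.6, W = (23.50, -26.39). Then |ZW| = |W − Z| = 31.28.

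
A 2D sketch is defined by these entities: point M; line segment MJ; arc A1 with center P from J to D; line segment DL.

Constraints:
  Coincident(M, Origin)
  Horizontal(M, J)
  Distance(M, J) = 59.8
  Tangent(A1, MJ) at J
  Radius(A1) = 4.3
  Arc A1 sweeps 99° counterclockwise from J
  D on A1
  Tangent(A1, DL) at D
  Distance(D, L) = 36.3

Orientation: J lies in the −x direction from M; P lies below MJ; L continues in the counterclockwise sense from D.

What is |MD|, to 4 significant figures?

64.24

M is at the origin; MJ is horizontal with |MJ| = 59.8 and J on the −x side, so J = (-59.80, 0.000). Tangency of A1 to MJ means the radius PJ is perpendicular to MJ, so P = J + (0, -4.3) = (-59.80, -4.300). On A1, J sits at bearing 90° from P; a 99° counterclockwise sweep puts D at bearing 189°, so D = P + 4.3·(cos 189°, sin 189°) = (-64.05, -4.973). Then |MD| = |D − M| = 64.24.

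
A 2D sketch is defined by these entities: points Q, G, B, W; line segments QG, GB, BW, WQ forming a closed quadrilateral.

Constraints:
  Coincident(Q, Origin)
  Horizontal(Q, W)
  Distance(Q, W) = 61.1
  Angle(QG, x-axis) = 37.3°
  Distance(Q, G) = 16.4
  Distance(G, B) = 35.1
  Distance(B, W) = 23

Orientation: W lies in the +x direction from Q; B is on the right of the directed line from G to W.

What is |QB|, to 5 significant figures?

42.547

Q is at the origin; QW is horizontal with |QW| = 61.1 and W in +x, so W = (61.1, 0). QG runs at 37.3° with |QG| = 16.4, so G = (13.046, 9.9382). B is determined by |GB| = 35.1 and |BW| = 23.0 together: it lies at the intersection of circle(G, 35.1) and circle(W, 23.0). With |GW| = 49.071, the foot of the radical line on GW is 31.699 from G and the perpendicular offset is √(35.1² − 31.699²) = 15.073. Taking the right-of-GW solution: B = (41.035, -11.242).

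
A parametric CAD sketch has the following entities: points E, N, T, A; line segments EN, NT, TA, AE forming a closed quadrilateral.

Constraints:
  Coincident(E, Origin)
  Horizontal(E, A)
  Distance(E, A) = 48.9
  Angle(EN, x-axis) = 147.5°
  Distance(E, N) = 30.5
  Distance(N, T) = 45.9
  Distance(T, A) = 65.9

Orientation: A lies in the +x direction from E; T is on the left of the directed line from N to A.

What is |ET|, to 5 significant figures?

50.133

Checks: |NT| = 45.90 ✓; |TA| = 65.90 ✓.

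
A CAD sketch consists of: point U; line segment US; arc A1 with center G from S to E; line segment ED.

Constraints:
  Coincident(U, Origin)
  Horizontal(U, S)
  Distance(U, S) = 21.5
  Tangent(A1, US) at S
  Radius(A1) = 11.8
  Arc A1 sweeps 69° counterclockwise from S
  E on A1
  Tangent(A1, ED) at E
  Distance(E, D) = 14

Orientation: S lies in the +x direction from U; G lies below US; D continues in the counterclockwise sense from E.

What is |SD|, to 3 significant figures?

26.1

U is at the origin; US is horizontal with |US| = 21.5 and S on the +x side, so S = (21.5, 0.00). The tangent condition forces GS to be normal to US, so G = S + (0, -11.8) = (21.5, -11.8). On A1, S sits at bearing 90° from G; a 69° counterclockwise sweep puts E at bearing 159°, so E = G + 11.8·(cos 159°, sin 159°) = (10.5, -7.57). Tangency of A1 to ED means the radius GE is perpendicular to ED, so ED runs along (−sin 159°, cos 159°); with |ED| = 14.0, D = (5.47, -20.6). Then |SD| = |D − S| = 26.1.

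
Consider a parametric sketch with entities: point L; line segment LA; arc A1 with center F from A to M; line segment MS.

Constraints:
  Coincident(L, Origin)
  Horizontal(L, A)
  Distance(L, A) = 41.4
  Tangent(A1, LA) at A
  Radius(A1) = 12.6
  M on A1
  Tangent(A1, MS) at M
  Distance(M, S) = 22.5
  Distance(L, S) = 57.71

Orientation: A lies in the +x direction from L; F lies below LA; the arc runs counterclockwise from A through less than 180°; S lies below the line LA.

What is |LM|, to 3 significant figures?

36.5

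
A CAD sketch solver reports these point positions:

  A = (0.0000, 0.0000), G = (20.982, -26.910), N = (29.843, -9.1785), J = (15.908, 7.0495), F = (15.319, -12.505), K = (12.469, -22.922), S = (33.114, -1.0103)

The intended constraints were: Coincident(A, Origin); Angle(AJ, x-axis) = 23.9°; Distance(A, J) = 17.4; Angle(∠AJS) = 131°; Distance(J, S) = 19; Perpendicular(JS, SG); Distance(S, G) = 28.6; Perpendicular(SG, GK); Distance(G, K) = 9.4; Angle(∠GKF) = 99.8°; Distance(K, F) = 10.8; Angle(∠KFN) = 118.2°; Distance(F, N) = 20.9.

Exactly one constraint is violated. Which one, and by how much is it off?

Distance(F, N) = 20.9 — off by 6.00.

A = (0.00, 0.00) ✓; AJ at 23.90° ✓; |AJ| = 17.40 ✓; ∠AJS = 131.0° ✓; |JS| = 19.00 ✓; ∠(JS, SG) = 90.00° ✓; |SG| = 28.60 ✓; ∠(SG, GK) = 90.00° ✓; |GK| = 9.401 ✓; ∠GKF = 99.80° ✓; |KF| = 10.80 ✓; ∠KFN = 118.2° ✓; |FN| = 14.90 ✗.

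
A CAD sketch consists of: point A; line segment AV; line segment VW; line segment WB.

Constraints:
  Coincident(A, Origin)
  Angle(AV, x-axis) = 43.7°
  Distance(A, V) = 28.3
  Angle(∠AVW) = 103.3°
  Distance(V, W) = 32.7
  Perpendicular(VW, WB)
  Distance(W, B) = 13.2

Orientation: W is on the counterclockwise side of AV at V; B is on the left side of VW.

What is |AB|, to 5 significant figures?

41.751

∠AVW = 103.3°, so VW runs at 43.7° + (180° − 103.3°) = 120.40° from the x-axis; with |VW| = 32.7, W = V + 32.7·(cos 120.40°, sin 120.40°) = (3.9127, 47.756). VW is perpendicular to WB; with |WB| = 13.2 on the left of VW, B = W + 13.2·(-0.86251, -0.50603) = (-7.4725, 41.077). Then |AB| = |B − A| = 41.751.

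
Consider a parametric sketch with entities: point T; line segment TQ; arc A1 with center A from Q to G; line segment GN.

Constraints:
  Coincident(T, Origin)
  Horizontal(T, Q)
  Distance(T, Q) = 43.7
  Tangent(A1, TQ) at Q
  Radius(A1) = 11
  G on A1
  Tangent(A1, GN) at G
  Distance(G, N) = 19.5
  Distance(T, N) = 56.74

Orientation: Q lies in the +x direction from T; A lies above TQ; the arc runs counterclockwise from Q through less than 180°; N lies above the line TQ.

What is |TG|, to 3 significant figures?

55.9

Checks: |AG| = 11.00 ✓; ∠(AG, GN) = 90.00° ✓; |GN| = 19.50 ✓; |TN| = 56.74 ✓.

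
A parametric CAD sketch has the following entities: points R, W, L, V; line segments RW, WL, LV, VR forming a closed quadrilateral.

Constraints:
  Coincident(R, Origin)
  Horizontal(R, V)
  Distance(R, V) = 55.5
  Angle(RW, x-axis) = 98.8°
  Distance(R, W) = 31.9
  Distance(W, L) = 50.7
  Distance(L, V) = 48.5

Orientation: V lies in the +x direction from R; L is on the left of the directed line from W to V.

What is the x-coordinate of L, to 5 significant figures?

43.410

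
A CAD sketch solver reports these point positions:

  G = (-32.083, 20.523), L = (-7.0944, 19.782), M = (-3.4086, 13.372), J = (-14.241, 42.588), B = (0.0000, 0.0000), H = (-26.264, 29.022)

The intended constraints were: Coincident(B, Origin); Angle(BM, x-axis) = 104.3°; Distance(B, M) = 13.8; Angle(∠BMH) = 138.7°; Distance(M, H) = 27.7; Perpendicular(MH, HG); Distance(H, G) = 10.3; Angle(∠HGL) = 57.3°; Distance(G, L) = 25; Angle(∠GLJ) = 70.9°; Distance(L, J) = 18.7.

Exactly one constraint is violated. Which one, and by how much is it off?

Distance(L, J) = 18.7 — off by 5.20.

B = (0.00, 0.00) ✓; BM at 104.3° ✓; |BM| = 13.80 ✓; ∠BMH = 138.7° ✓; |MH| = 27.70 ✓; ∠(MH, HG) = 90.00° ✓; |HG| = 10.30 ✓; ∠HGL = 57.30° ✓; |GL| = 25.00 ✓; ∠GLJ = 70.90° ✓; |LJ| = 23.90 ✗.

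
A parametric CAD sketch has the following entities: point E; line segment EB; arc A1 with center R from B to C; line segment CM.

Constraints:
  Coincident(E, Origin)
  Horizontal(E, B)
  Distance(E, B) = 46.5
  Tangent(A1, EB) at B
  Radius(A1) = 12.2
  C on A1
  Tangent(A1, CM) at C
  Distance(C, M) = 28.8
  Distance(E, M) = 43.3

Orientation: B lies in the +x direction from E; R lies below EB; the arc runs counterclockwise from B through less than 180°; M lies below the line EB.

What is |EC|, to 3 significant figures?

35.9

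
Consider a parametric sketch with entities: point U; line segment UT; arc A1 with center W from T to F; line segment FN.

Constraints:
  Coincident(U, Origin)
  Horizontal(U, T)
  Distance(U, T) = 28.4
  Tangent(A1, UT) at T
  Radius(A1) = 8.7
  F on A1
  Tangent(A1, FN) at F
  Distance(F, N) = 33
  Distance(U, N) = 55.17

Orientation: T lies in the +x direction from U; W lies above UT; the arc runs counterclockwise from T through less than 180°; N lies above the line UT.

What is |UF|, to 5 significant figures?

38.182

U is at the origin; UT is horizontal with |UT| = 28.4 and T on the +x side, so T = (28.400, 0.0000). Since A1 is tangent to UT there, WT ⟂ UT, so W = T + (0, 8.7) = (28.400, 8.7000). Since WF ⟂ FN (tangency), |WN| = √(8.7² + 33.0²) = 34.128 regardless of where F sits on A1. So N lies on both circle(U, 55.17) and circle(W, 34.128); the above-UT intersection is N = (35.739, 42.029). F is the foot of the tangent from N: F = (37.093, 9.0568).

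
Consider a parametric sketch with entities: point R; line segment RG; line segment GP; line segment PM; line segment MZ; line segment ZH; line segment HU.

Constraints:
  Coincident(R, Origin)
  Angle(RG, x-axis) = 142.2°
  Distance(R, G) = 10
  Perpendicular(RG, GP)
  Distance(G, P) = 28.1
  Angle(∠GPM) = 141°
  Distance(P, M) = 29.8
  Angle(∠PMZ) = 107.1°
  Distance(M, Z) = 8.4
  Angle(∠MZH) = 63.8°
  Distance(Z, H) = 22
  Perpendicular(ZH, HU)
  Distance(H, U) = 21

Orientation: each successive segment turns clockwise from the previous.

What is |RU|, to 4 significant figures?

50.98

R is at the origin; RG runs at 142.2° with length 10.0, so G = (-7.902, 6.129). RG ⟂ GP, so GP runs at 52.20°; with |GP| = 28.1, P = (9.321, 28.33). ∠GPM = 141.0° gives PM at 13.20° from the x-axis; with |PM| = 29.8, M = (38.33, 35.14). ∠PMZ = 107.1° gives MZ at -59.70° from the x-axis; with |MZ| = 8.4, Z = (42.57, 27.88). ∠MZH = 63.8° gives ZH at -175.9° from the x-axis; with |ZH| = 22.0, H = (20.63, 26.31). The perpendicularity gives HU at right angles to ZH, so HU runs at 94.10°; with |HU| = 21.0, U = (19.13, 47.26). Then |RU| = |U − R| = 50.98.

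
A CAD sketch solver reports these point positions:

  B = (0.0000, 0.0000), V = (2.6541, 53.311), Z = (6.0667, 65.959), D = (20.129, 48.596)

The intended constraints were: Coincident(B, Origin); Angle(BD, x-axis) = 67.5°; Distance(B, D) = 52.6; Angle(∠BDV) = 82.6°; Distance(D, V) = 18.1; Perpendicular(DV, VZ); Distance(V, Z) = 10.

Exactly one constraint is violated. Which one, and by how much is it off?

Distance(V, Z) = 10 — off by 3.10.

B = (0.00, 0.00) ✓; BD at 67.50° ✓; |BD| = 52.60 ✓; ∠BDV = 82.60° ✓; |DV| = 18.10 ✓; ∠(DV, VZ) = 90.00° ✓; |VZ| = 13.10 ✗.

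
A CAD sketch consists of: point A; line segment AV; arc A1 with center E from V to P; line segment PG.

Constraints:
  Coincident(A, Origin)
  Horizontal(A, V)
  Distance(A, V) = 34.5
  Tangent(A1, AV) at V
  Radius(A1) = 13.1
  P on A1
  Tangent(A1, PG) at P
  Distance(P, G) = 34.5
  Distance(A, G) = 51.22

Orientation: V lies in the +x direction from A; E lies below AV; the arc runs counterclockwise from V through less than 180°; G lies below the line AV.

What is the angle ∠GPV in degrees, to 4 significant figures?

136.1°

A is at the origin; A and V share the same y with |AV| = 34.5 and V on the +x side, so V = (34.50, 0.000). Tangency of A1 to AV means the radius EV is perpendicular to AV, so E = V + (0, -13.1) = (34.50, -13.10). Since EP ⟂ PG (tangency), |EG| = √(13.1² + 34.5²) = 36.90 regardless of where P sits on A1. So G lies on both circle(A, 51.22) and circle(E, 36.90); the below-AV intersection is G = (20.14, -47.09). P is the foot of the tangent from G: P = (21.41, -12.62).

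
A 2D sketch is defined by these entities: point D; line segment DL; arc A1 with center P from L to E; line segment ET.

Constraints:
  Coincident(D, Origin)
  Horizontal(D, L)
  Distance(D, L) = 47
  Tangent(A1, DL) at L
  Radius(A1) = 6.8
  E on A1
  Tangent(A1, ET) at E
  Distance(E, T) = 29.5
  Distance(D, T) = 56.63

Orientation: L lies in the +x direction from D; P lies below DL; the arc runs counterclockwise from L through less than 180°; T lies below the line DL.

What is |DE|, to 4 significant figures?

40.91

D is at the origin; D and L share the same y with |DL| = 47.0 and L on the +x side, so L = (47.00, 0.000). A1 meets DL tangentially, so PL is at right angles to DL, so P = L + (0, -6.8) = (47.00, -6.800). Since PE ⟂ ET (tangency), |PT| = √(6.8² + 29.5²) = 30.27 regardless of where E sits on A1. So T lies on both circle(D, 56.63) and circle(P, 30.27); the below-DL intersection is T = (43.03, -36.81). E is the foot of the tangent from T: E = (40.23, -7.446).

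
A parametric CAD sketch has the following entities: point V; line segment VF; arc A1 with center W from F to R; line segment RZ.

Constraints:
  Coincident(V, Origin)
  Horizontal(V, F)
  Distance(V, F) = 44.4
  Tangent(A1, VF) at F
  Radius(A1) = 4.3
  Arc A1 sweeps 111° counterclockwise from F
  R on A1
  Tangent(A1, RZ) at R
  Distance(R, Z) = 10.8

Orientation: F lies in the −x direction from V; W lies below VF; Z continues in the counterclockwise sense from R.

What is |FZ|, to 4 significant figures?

15.92

V is at the origin; VF is horizontal with |VF| = 44.4 and F on the −x side, so F = (-44.40, 0.000). Since A1 is tangent to VF there, WF ⟂ VF, so W = F + (0, -4.3) = (-44.40, -4.300). On A1, F sits at bearing 90° from W; a 111° counterclockwise sweep puts R at bearing 201°, so R = W + 4.3·(cos 201°, sin 201°) = (-48.41, -5.841). A1 meets RZ tangentially, so WR is at right angles to RZ, so RZ runs along (−sin 201°, cos 201°); with |RZ| = 10.8, Z = (-44.54, -15.92). Then |FZ| = |Z − F| = 15.92.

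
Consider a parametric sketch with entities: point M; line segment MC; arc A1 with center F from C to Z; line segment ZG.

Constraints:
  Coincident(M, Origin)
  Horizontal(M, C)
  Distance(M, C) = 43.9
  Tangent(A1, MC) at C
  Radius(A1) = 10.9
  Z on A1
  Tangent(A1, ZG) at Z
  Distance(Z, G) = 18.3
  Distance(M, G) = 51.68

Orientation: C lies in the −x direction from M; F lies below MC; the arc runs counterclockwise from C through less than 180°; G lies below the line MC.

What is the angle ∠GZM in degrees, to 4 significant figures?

69.22°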